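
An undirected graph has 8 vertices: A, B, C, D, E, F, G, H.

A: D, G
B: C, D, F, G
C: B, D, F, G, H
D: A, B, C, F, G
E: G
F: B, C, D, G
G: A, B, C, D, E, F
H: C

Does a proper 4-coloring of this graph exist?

B, C, D, F, G are mutually adjacent (a clique of size 5), so at least 5 colors are needed.
So 4 colors are not enough.

No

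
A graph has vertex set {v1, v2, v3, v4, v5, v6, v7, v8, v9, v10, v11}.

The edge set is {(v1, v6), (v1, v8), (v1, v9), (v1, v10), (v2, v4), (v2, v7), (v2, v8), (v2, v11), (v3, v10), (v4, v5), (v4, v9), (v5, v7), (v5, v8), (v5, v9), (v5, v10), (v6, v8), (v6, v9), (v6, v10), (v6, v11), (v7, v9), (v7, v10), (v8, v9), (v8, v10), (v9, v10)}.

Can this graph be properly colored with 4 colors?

No

v1, v6, v8, v9, v10 are pairwise adjacent (a clique of size 5), so at least 5 colors are needed.
So 4 colors are not enough.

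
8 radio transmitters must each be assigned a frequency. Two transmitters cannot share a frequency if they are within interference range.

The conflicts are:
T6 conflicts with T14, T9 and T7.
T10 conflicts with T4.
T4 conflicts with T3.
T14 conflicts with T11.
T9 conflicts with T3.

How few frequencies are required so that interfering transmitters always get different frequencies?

T4 and T3 conflict, so at least 2 frequencies are needed.
Using 2 frequencies: T6=1, T10=1, T4=2, T14=2, T9=2, T7=2, T3=1, T11=1. No two conflicting transmitters share a frequency.

2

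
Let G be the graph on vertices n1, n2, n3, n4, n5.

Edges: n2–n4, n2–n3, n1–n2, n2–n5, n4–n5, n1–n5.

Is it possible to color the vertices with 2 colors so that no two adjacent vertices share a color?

n2, n4, n5 form a triangle, so at least 3 colors are needed.
So 2 colors are not enough.

No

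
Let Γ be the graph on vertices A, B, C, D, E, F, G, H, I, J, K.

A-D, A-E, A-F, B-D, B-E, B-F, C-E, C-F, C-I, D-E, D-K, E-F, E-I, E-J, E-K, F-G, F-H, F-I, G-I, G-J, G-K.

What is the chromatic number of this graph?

C, E, F, I are pairwise adjacent (a clique of size 4), so at least 4 colors are needed.
4 colors suffice: color red → {E, G, H}; color blue → {D, F, J}; color green → {A, B, I, K}; color yellow → {C}. Each edge has distinct colors on its endpoints.

4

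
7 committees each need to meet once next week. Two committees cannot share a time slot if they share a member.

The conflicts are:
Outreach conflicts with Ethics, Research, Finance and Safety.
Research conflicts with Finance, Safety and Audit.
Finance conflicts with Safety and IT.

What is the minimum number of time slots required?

Outreach, Research, Finance, Safety all conflict with each other, so at least 4 time slots are needed.
4 time slots suffice: time slot 1 → {Ethics, Finance, Audit}; time slot 2 → {Research, IT}; time slot 3 → {Outreach}; time slot 4 → {Safety}. Every pair that conflicts lands in different time slots.

4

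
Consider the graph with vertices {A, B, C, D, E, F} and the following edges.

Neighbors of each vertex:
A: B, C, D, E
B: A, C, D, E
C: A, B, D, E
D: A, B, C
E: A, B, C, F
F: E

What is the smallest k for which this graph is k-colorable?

A, B, C, D are mutually adjacent (a clique of size 4), so at least 4 colors are needed.
4 colors suffice: color red → {B, F}; color blue → {C}; color green → {D, E}; color yellow → {A}. No two adjacent vertices share a color.

4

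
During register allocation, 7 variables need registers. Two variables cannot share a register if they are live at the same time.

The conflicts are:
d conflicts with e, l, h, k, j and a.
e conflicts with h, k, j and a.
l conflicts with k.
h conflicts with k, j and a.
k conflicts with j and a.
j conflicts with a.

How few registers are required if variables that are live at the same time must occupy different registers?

6

d, e, h, k, j, a are mutually in conflict, so at least 6 registers are needed.
6 registers suffice: register 1 → {k}; register 2 → {d}; register 3 → {l, h}; register 4 → {j}; register 5 → {e}; register 6 → {a}. Every pair that conflicts lands in different registers.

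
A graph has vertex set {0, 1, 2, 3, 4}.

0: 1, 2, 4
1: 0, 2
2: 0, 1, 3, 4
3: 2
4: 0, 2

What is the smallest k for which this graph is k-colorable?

0, 1, 2 are mutually adjacent, so at least 3 colors are needed.
3 colors suffice: color a → {2}; color b → {0, 3}; color c → {1, 4}. Every edge joins two different colors.

3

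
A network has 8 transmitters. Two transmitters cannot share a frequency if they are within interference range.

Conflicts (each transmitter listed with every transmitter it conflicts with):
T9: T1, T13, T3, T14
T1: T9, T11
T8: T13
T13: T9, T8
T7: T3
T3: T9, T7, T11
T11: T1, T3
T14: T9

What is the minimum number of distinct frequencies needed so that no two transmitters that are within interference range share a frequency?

T9 and T14 conflict, so at least 2 frequencies are needed.
Using 2 frequencies: T9=1, T1=2, T8=1, T13=2, T7=1, T3=2, T11=1, T14=2. No two conflicting transmitters share a frequency.

2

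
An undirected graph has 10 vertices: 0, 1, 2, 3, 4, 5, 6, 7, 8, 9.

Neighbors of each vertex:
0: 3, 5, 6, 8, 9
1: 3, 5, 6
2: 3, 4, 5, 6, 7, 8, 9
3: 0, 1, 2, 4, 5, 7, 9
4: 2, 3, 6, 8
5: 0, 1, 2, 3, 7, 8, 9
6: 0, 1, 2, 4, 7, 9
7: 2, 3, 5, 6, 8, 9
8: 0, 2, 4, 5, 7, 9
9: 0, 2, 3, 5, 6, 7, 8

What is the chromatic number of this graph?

2, 5, 7, 8, 9 are pairwise adjacent (a clique of size 5), so at least 5 colors are needed.
5 colors suffice: 0=b, 1=a, 2=b, 3=d, 4=a, 5=c, 6=c, 7=e, 8=d, 9=a. Each edge has distinct colors on its endpoints.

5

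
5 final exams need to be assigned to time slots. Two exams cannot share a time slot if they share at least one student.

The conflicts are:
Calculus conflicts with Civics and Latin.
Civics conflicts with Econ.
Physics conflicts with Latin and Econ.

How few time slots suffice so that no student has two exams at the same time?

3

The cycle Latin-Physics-Econ-Civics-Calculus-Latin has odd length 5, so it cannot be 2-colored; at least 3 time slots are needed.
3 time slots suffice: Calculus=1, Civics=2, Physics=2, Latin=3, Econ=1. No two conflicting exams share a time slot.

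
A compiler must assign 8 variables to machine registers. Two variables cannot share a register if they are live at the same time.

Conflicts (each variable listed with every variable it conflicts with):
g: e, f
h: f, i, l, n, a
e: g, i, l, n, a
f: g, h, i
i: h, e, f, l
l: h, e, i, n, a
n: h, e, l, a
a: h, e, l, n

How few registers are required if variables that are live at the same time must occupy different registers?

4

e, l, n, a are mutually in conflict, so at least 4 registers are needed.
4 registers suffice: register 1 → {h, e}; register 2 → {f, l}; register 3 → {g, i, n}; register 4 → {a}. No two conflicting variables share a register.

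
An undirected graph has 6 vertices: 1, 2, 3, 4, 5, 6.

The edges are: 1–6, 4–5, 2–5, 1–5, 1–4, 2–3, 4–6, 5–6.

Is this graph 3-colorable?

1, 4, 5, 6 are pairwise adjacent (a clique of size 4), so at least 4 colors are needed.
So 3 colors are not enough.

No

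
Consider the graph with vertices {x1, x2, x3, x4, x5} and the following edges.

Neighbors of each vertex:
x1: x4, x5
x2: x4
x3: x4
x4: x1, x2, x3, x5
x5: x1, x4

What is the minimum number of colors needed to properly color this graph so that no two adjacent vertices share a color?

x1, x4, x5 are mutually adjacent, so at least 3 colors are needed.
One proper 3-coloring: x1=2, x2=2, x3=2, x4=1, x5=3. Each edge has distinct colors on its endpoints.

3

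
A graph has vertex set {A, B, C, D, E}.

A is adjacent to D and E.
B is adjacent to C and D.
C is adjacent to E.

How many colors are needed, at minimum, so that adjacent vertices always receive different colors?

The cycle E-C-B-D-A-E has odd length 5, so it cannot be 2-colored; at least 3 colors are needed.
3 colors suffice: color red → {B, E}; color blue → {A, C}; color green → {D}. Each edge has distinct colors on its endpoints.

3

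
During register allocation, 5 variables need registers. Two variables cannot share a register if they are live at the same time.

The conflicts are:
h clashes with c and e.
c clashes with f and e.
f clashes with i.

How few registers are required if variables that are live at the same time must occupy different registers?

h, c, e pairwise conflict, so at least 3 registers are needed.
3 registers suffice: register 1 → {c, i}; register 2 → {h, f}; register 3 → {e}. Each listed conflict is separated.

3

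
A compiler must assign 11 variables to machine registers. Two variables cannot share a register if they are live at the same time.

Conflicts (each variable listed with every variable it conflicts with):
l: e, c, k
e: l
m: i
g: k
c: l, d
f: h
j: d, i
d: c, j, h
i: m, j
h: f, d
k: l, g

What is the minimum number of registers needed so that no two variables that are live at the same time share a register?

f and h conflict, so at least 2 registers are needed.
2 registers suffice: register 1 → {l, g, f, d, i}; register 2 → {e, m, c, j, h, k}. Each listed conflict is separated.

2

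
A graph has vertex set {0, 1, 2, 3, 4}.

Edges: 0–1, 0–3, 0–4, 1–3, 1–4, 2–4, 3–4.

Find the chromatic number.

4

0, 1, 3, 4 are pairwise adjacent (a clique of size 4), so at least 4 colors are needed.
4 colors suffice: color a → {4}; color b → {0, 2}; color c → {3}; color d → {1}. Every edge joins two different colors.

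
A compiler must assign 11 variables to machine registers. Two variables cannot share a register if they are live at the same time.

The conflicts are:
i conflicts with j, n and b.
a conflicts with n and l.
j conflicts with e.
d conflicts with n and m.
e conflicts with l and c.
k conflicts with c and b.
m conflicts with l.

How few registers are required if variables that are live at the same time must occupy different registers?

The cycle d-n-a-l-m-d has odd length 5, so it cannot be 2-colored; at least 3 registers are needed.
3 registers suffice: register 1 → {n, e, m, b}; register 2 → {i, d, k, l}; register 3 → {a, j, c}. Every pair that conflicts lands in different registers.

3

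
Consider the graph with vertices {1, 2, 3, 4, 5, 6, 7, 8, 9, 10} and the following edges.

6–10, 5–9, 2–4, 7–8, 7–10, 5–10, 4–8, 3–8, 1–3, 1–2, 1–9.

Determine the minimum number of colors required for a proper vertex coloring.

3

The cycle 8-3-1-2-4-8 has odd length 5, so it cannot be 2-colored; at least 3 colors are needed.
3 colors suffice: color a → {1, 8, 10}; color b → {2, 3, 6, 7, 9}; color c → {4, 5}. Each edge has distinct colors on its endpoints.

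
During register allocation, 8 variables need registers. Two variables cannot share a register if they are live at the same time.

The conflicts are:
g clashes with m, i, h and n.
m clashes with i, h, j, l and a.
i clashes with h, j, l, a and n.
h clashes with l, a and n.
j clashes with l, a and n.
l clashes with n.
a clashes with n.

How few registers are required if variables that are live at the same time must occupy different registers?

i, j, l, n are mutually in conflict, so at least 4 registers are needed.
4 registers suffice: register 1 → {i}; register 2 → {m, n}; register 3 → {h, j}; register 4 → {g, l, a}. Each listed conflict is separated.

4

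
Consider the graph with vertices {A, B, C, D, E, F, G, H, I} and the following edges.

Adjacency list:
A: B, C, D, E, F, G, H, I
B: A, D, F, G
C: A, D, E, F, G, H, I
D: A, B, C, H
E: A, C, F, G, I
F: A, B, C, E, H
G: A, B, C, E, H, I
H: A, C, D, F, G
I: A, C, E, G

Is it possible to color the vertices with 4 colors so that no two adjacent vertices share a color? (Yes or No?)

No

A, C, E, G, I are mutually adjacent (a clique of size 5), so at least 5 colors are needed.
So 4 colors are not enough.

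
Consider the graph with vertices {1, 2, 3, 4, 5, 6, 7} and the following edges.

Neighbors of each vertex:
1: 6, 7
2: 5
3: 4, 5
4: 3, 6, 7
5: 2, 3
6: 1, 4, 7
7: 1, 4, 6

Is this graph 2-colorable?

4, 6, 7 are mutually adjacent, so at least 3 colors are needed.
So 2 colors are not enough.

No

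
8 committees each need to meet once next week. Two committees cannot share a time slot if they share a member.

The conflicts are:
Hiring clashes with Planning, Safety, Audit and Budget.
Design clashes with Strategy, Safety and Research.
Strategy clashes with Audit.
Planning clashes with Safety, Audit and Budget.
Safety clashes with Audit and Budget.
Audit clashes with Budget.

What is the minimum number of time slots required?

Hiring, Planning, Safety, Audit, Budget pairwise conflict, so at least 5 time slots are needed.
Using 5 time slots: Hiring=4, Design=1, Strategy=2, Planning=3, Safety=2, Audit=1, Budget=5, Research=2. Each listed conflict is separated.

5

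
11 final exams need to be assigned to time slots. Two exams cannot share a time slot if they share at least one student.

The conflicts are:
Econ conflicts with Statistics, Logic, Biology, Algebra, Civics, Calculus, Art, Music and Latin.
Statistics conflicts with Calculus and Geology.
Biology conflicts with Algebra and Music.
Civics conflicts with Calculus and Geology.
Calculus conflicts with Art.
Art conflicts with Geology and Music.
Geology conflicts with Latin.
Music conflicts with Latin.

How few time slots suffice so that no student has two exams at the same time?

Econ, Statistics, Calculus are mutually in conflict, so at least 3 time slots are needed.
A valid assignment using 3 time slots: Econ=1, Statistics=3, Logic=2, Biology=3, Algebra=2, Civics=3, Calculus=2, Art=3, Geology=1, Music=2, Latin=3. No two conflicting exams share a time slot.

3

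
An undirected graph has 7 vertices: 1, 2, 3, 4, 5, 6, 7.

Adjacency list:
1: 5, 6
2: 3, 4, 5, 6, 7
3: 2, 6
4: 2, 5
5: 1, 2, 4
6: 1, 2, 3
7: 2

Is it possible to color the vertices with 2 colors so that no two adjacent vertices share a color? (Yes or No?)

No

2, 3, 6 are mutually adjacent, so at least 3 colors are needed.
So 2 colors are not enough.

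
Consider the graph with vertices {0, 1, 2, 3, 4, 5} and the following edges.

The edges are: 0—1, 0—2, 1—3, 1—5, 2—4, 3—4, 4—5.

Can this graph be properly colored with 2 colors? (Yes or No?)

The cycle 2-4-5-1-0-2 has odd length 5, so it cannot be 2-colored; at least 3 colors are needed.
So 2 colors are not enough.

No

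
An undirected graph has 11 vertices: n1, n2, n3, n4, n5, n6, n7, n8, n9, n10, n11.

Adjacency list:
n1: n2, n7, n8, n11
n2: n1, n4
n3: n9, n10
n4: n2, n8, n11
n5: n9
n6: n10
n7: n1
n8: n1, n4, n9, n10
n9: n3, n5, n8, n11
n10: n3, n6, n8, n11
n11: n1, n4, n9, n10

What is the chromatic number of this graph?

2

n3 and n10 are adjacent, so at least 2 colors are needed.
2 colors suffice: n1=1, n2=2, n3=2, n4=1, n5=2, n6=2, n7=2, n8=2, n9=1, n10=1, n11=2. Every edge joins two different colors.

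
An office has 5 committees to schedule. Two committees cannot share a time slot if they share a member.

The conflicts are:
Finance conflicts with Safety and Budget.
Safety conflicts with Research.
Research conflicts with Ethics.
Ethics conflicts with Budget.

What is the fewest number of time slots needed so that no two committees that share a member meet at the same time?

The cycle Budget-Ethics-Research-Safety-Finance-Budget has odd length 5, so it cannot be 2-colored; at least 3 time slots are needed.
Using 3 time slots: Finance=2, Safety=3, Research=1, Ethics=2, Budget=1. Each listed conflict is separated.

3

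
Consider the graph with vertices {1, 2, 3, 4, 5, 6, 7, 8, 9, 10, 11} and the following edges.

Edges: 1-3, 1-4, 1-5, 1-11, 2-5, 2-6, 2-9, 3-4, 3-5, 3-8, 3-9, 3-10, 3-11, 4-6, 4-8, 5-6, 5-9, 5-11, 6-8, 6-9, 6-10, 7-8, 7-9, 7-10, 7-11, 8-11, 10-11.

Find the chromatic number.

2, 5, 6, 9 are pairwise adjacent (a clique of size 4), so at least 4 colors are needed.
4 colors suffice: color red → {3, 6, 7}; color blue → {5, 8, 10}; color green → {4, 9, 11}; color yellow → {1, 2}. No two adjacent vertices share a color.

4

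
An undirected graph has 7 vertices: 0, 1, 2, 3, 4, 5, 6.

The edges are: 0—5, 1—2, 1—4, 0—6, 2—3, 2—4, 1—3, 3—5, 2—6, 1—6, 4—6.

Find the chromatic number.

4

1, 2, 4, 6 are mutually adjacent (a clique of size 4), so at least 4 colors are needed.
4 colors suffice: color a → {1, 5}; color b → {0, 2}; color c → {3, 6}; color d → {4}. Each edge has distinct colors on its endpoints.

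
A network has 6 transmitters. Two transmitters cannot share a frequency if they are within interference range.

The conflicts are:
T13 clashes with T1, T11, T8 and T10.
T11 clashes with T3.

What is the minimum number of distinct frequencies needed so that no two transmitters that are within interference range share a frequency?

T13 and T1 conflict, so at least 2 frequencies are needed.
2 frequencies suffice: frequency 1 → {T13, T3}; frequency 2 → {T1, T11, T8, T10}. Each listed conflict is separated.

2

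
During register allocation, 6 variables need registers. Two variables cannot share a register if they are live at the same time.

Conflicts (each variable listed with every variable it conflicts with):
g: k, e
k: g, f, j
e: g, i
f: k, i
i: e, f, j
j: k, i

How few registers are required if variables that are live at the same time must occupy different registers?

3

The cycle e-i-j-k-g-e has odd length 5, so it cannot be 2-colored; at least 3 registers are needed.
Using 3 registers: g=2, k=1, e=3, f=2, i=1, j=2. Every pair that conflicts lands in different registers.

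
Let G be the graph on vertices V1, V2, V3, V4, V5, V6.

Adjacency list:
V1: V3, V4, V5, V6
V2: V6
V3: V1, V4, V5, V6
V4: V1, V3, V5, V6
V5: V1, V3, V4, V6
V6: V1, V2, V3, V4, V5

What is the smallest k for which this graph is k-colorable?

V1, V3, V4, V5, V6 are pairwise adjacent (a clique of size 5), so at least 5 colors are needed.
5 colors suffice: color 1 → {V6}; color 2 → {V1, V2}; color 3 → {V3}; color 4 → {V4}; color 5 → {V5}. No two adjacent vertices share a color.

5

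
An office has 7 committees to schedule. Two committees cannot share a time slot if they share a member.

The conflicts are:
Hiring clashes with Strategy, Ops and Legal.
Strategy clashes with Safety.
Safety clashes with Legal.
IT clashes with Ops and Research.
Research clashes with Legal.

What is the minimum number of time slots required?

3

The cycle Research-IT-Ops-Hiring-Legal-Research has odd length 5, so it cannot be 2-colored; at least 3 time slots are needed.
3 time slots suffice: time slot 1 → {Hiring, Safety, IT}; time slot 2 → {Strategy, Ops, Legal}; time slot 3 → {Research}. Every pair that conflicts lands in different time slots.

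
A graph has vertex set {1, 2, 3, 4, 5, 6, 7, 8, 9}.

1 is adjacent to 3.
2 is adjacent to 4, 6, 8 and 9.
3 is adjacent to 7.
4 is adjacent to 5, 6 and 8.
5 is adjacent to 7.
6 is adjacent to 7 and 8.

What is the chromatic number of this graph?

2, 4, 6, 8 are mutually adjacent (a clique of size 4), so at least 4 colors are needed.
4 colors suffice: 1=a, 2=c, 3=b, 4=a, 5=b, 6=b, 7=a, 8=d, 9=a. No two adjacent vertices share a color.

4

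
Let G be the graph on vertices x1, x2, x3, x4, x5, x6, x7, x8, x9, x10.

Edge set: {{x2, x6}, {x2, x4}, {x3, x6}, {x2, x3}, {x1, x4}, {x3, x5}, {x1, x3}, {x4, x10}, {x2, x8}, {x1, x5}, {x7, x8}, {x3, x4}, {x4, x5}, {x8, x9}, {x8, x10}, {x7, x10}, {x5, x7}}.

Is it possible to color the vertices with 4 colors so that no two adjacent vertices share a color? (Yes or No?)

Yes

The chromatic number is 4. x1, x3, x4, x5 form a clique, so at least 4 colors are needed.
4 colors suffice: color 1 → {x4, x6, x8}; color 2 → {x3, x9, x10}; color 3 → {x2, x5}; color 4 → {x1, x7}.
That is already a proper 4-coloring.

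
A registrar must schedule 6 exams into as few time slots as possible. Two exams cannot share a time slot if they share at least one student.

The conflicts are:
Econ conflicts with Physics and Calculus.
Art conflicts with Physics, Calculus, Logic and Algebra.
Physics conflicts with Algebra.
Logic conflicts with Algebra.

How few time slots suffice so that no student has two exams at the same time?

Art, Logic, Algebra pairwise conflict, so at least 3 time slots are needed.
3 time slots suffice: time slot 1 → {Econ, Art}; time slot 2 → {Calculus, Algebra}; time slot 3 → {Physics, Logic}. Each listed conflict is separated.

3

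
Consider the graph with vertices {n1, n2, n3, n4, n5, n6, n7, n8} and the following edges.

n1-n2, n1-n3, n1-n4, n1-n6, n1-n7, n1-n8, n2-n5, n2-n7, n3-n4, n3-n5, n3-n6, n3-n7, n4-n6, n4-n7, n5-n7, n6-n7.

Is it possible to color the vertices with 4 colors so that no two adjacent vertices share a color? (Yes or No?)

n1, n3, n4, n6, n7 are mutually adjacent (a clique of size 5), so at least 5 colors are needed.
So 4 colors are not enough.

No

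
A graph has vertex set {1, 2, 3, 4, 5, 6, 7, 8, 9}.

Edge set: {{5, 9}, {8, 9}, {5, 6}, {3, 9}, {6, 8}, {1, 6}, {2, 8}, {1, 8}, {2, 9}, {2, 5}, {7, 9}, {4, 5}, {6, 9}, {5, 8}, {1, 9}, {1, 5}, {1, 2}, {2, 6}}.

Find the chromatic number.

1, 2, 5, 6, 8, 9 are pairwise adjacent (a clique of size 6), so at least 6 colors are needed.
6 colors suffice: color a → {4, 9}; color b → {3, 5, 7}; color c → {2}; color d → {8}; color e → {1}; color f → {6}. Every edge joins two different colors.

6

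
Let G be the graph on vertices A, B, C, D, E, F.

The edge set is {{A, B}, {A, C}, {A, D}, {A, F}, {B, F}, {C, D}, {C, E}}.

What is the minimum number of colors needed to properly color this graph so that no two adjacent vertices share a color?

3

A, C, D are pairwise adjacent, so at least 3 colors are needed.
3 colors suffice: A=1, B=2, C=2, D=3, E=1, F=3. Every edge joins two different colors.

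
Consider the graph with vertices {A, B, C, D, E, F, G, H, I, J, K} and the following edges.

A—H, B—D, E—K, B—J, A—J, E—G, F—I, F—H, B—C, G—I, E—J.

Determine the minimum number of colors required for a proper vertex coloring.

3

The cycle G-I-F-H-A-J-E-G has odd length 7, so it cannot be 2-colored; at least 3 colors are needed.
3 colors suffice: color red → {B, E, H, I}; color blue → {C, D, F, G, J, K}; color green → {A}. Each edge has distinct colors on its endpoints.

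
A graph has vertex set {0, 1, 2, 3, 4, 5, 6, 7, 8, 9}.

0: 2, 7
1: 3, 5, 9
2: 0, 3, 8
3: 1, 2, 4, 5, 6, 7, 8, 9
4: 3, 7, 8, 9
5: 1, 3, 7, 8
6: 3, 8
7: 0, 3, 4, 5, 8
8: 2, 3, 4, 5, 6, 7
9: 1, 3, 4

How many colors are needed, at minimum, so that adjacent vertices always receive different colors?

3, 5, 7, 8 form a clique, so at least 4 colors are needed.
4 colors suffice: color red → {0, 3}; color blue → {8, 9}; color green → {1, 2, 6, 7}; color yellow → {4, 5}. Every edge joins two different colors.

4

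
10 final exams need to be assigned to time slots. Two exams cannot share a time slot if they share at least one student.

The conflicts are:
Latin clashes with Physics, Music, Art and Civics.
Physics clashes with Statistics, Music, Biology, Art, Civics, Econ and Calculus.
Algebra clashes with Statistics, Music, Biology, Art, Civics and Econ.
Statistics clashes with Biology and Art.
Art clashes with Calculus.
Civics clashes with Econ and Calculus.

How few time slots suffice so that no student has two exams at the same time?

Physics, Civics, Calculus all conflict with each other, so at least 3 time slots are needed.
3 time slots suffice: time slot 1 → {Physics, Algebra}; time slot 2 → {Music, Biology, Art, Civics}; time slot 3 → {Latin, Statistics, Econ, Calculus}. No two conflicting exams share a time slot.

3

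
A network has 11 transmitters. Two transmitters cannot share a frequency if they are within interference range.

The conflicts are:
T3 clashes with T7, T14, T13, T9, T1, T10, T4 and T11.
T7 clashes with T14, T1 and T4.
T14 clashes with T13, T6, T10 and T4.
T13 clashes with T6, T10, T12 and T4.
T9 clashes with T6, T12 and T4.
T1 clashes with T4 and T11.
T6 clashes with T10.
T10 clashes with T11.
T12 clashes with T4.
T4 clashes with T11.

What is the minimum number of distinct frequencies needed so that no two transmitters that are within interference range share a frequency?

4

T14, T13, T6, T10 all conflict with each other, so at least 4 frequencies are needed.
4 frequencies suffice: frequency 1 → {T3, T6, T12}; frequency 2 → {T10, T4}; frequency 3 → {T14, T9, T1}; frequency 4 → {T7, T13, T11}. Each listed conflict is separated.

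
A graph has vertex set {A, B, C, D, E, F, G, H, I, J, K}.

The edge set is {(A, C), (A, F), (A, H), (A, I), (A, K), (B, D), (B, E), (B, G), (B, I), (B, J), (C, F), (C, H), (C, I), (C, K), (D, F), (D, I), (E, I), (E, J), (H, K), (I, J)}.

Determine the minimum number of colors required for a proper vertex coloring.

4

B, E, I, J are pairwise adjacent (a clique of size 4), so at least 4 colors are needed.
4 colors suffice: color 1 → {F, G, I, K}; color 2 → {B, C}; color 3 → {A, D, J}; color 4 → {E, H}. No two adjacent vertices share a color.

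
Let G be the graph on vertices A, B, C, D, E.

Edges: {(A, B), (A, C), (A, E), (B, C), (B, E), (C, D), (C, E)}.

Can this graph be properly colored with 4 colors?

The chromatic number is 4. A, B, C, E are pairwise adjacent (a clique of size 4), so at least 4 colors are needed.
A valid assignment using 4 colors: A=blue, B=yellow, C=red, D=blue, E=green.
That is already a proper 4-coloring.

Yes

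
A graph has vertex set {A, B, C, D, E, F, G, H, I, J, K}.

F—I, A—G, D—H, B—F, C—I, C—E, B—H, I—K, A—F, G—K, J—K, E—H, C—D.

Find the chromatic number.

3

The cycle G-K-I-F-A-G has odd length 5, so it cannot be 2-colored; at least 3 colors are needed.
A valid assignment using 3 colors: A=1, B=3, C=2, D=3, E=3, F=2, G=3, H=1, I=1, J=1, K=2. Every edge joins two different colors.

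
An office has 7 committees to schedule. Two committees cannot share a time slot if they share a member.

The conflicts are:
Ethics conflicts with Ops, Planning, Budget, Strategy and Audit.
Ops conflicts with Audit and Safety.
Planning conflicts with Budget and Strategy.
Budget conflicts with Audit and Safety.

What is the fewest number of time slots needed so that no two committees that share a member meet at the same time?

Ethics, Planning, Budget are mutually in conflict, so at least 3 time slots are needed.
3 time slots suffice: Ethics=1, Ops=2, Planning=3, Budget=2, Strategy=2, Audit=3, Safety=1. Every pair that conflicts lands in different time slots.

3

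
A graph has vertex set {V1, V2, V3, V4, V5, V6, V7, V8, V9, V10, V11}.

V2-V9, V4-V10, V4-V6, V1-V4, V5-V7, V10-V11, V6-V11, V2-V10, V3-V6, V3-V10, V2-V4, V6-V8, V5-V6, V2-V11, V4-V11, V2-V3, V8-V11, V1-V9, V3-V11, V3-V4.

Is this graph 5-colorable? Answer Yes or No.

The chromatic number is 5. V2, V3, V4, V10, V11 form a clique, so at least 5 colors are needed.
5 colors suffice: color 1 → {V4, V5, V8, V9}; color 2 → {V1, V7, V11}; color 3 → {V2, V6}; color 4 → {V3}; color 5 → {V10}.
That is already a proper 5-coloring.

Yes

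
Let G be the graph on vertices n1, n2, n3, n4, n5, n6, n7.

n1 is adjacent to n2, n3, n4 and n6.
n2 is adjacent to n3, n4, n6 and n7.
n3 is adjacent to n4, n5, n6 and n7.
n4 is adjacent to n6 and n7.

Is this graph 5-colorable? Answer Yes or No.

Yes

The chromatic number is 5. n1, n2, n3, n4, n6 are pairwise adjacent (a clique of size 5), so at least 5 colors are needed.
One proper 5-coloring: n1=P, n2=G, n3=R, n4=B, n5=B, n6=Y, n7=Y.
That is already a proper 5-coloring.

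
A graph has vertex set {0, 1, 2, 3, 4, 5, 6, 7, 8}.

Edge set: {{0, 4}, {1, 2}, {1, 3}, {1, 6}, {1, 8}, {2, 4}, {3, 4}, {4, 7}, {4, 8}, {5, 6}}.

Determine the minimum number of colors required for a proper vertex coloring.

1 and 8 are adjacent, so at least 2 colors are needed.
2 colors suffice: color red → {1, 4, 5}; color blue → {0, 2, 3, 6, 7, 8}. Every edge joins two different colors.

2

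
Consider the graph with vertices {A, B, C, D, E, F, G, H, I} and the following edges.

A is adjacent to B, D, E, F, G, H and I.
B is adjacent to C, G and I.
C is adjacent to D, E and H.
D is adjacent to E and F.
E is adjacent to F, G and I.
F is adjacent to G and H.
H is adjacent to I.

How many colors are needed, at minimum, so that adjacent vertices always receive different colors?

A, D, E, F form a clique, so at least 4 colors are needed.
4 colors suffice: color 1 → {A, C}; color 2 → {B, E, H}; color 3 → {F, I}; color 4 → {D, G}. Every edge joins two different colors.

4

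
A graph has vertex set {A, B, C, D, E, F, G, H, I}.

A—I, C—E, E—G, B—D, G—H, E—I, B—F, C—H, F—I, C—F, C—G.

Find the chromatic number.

C, E, G form a triangle, so at least 3 colors are needed.
3 colors suffice: color red → {B, C, I}; color blue → {A, D, E, F, H}; color green → {G}. Every edge joins two different colors.

3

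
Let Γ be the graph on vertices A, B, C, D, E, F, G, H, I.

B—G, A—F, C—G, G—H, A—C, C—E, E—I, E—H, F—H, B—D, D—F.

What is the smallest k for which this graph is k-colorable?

The cycle C-E-H-F-A-C has odd length 5, so it cannot be 2-colored; at least 3 colors are needed.
3 colors suffice: color 1 → {C, D, H, I}; color 2 → {E, F, G}; color 3 → {A, B}. Every edge joins two different colors.

3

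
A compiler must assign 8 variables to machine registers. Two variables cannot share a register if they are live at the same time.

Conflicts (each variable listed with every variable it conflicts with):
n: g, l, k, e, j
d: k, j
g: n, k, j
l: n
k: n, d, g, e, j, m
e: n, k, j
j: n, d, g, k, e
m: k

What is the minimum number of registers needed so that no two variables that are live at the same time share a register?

4

n, k, e, j pairwise conflict, so at least 4 registers are needed.
4 registers suffice: register 1 → {l, k}; register 2 → {j, m}; register 3 → {n, d}; register 4 → {g, e}. Each listed conflict is separated.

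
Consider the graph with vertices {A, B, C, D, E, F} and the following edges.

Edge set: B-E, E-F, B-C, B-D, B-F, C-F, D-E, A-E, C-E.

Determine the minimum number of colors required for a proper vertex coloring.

4

B, C, E, F form a clique, so at least 4 colors are needed.
A valid assignment using 4 colors: A=2, B=2, C=3, D=3, E=1, F=4. No two adjacent vertices share a color.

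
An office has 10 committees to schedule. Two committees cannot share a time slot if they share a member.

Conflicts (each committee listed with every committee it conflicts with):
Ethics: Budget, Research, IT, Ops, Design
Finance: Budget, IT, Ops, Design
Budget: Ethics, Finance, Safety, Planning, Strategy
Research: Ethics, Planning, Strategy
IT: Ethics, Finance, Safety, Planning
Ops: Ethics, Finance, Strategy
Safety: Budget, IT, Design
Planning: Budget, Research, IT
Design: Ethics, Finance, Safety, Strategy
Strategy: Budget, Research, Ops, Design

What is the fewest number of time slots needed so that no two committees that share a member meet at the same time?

2

Ethics and Ops conflict, so at least 2 time slots are needed.
2 time slots suffice: time slot 1 → {Ethics, Finance, Safety, Planning, Strategy}; time slot 2 → {Budget, Research, IT, Ops, Design}. Each listed conflict is separated.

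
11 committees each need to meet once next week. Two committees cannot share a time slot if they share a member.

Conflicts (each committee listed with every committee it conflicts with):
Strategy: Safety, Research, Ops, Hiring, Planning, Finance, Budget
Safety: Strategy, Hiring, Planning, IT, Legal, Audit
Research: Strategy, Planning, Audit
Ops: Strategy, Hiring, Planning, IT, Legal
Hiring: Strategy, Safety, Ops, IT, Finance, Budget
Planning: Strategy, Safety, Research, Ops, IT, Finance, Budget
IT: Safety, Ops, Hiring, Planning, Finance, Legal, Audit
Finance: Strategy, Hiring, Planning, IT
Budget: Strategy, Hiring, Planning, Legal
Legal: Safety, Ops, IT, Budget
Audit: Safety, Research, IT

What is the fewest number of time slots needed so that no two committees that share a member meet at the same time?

3

Ops, Hiring, IT are mutually in conflict, so at least 3 time slots are needed.
3 time slots suffice: time slot 1 → {Strategy, IT}; time slot 2 → {Hiring, Planning, Legal, Audit}; time slot 3 → {Safety, Research, Ops, Finance, Budget}. Each listed conflict is separated.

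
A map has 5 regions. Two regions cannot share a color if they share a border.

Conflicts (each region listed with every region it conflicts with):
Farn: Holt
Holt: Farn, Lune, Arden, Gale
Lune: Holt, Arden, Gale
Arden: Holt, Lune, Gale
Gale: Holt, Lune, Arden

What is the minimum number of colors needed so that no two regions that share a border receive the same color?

4

Holt, Lune, Arden, Gale all conflict with each other, so at least 4 colors are needed.
4 colors suffice: Farn=2, Holt=1, Lune=3, Arden=2, Gale=4. Every pair that conflicts lands in different colors.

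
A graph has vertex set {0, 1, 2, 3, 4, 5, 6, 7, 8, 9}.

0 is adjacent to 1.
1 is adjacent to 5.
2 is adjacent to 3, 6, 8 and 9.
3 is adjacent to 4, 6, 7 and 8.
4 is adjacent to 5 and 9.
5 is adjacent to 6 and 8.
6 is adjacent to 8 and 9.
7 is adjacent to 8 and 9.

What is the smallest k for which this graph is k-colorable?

4

2, 3, 6, 8 are mutually adjacent (a clique of size 4), so at least 4 colors are needed.
4 colors suffice: color red → {1, 8, 9}; color blue → {0, 3, 5}; color green → {4, 6, 7}; color yellow → {2}. Every edge joins two different colors.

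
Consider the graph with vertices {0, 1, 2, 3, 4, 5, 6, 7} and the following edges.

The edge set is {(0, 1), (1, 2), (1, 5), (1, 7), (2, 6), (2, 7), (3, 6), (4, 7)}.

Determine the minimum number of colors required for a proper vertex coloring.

3

1, 2, 7 form a triangle, so at least 3 colors are needed.
One proper 3-coloring: 0=b, 1=a, 2=b, 3=b, 4=a, 5=b, 6=a, 7=c. No two adjacent vertices share a color.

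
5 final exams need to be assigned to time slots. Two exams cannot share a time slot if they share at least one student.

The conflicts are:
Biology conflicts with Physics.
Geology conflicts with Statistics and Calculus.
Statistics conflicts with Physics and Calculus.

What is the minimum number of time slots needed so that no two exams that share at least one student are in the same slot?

Geology, Statistics, Calculus pairwise conflict, so at least 3 time slots are needed.
3 time slots suffice: time slot 1 → {Biology, Statistics}; time slot 2 → {Physics, Calculus}; time slot 3 → {Geology}. No two conflicting exams share a time slot.

3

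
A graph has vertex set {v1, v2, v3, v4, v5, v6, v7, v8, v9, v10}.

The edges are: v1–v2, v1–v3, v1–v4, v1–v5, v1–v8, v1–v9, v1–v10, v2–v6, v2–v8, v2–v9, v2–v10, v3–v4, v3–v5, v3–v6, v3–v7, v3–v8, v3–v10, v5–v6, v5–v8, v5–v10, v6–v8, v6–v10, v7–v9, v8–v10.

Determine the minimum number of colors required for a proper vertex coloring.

5

v1, v3, v5, v8, v10 are mutually adjacent (a clique of size 5), so at least 5 colors are needed.
5 colors suffice: v1=1, v2=2, v3=2, v4=3, v5=5, v6=1, v7=1, v8=4, v9=3, v10=3. Each edge has distinct colors on its endpoints.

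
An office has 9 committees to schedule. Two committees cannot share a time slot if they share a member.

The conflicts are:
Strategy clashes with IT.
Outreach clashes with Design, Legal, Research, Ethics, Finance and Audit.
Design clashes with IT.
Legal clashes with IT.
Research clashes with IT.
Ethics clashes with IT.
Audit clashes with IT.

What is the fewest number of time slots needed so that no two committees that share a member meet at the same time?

2

Outreach and Ethics conflict, so at least 2 time slots are needed.
A valid assignment using 2 time slots: Strategy=2, Outreach=1, Design=2, Legal=2, Research=2, Ethics=2, Finance=2, Audit=2, IT=1. Every pair that conflicts lands in different time slots.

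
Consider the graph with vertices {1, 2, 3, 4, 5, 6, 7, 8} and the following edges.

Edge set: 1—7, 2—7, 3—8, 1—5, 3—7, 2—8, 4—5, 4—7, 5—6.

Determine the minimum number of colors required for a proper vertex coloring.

2 and 8 are adjacent, so at least 2 colors are needed.
2 colors suffice: color a → {5, 7, 8}; color b → {1, 2, 3, 4, 6}. Each edge has distinct colors on its endpoints.

2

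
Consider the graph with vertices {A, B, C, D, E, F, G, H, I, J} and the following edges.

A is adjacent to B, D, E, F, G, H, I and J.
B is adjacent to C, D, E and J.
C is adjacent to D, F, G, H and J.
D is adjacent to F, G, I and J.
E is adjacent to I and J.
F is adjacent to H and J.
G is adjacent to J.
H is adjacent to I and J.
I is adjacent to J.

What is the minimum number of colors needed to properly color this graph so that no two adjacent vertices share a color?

A, E, I, J are pairwise adjacent (a clique of size 4), so at least 4 colors are needed.
4 colors suffice: color 1 → {J}; color 2 → {A, C}; color 3 → {D, E, H}; color 4 → {B, F, G, I}. Every edge joins two different colors.

4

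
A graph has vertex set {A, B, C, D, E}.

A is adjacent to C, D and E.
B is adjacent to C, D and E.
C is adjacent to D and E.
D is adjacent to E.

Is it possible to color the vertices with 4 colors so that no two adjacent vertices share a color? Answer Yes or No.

Yes

The chromatic number is 4. B, C, D, E are pairwise adjacent (a clique of size 4), so at least 4 colors are needed.
4 colors suffice: color red → {D}; color blue → {E}; color green → {C}; color yellow → {A, B}.
That is already a proper 4-coloring.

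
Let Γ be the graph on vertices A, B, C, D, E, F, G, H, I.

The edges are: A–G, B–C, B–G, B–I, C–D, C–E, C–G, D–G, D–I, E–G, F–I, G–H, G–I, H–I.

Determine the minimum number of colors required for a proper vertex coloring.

C, E, G form a triangle, so at least 3 colors are needed.
A valid assignment using 3 colors: A=2, B=3, C=2, D=3, E=3, F=1, G=1, H=3, I=2. Each edge has distinct colors on its endpoints.

3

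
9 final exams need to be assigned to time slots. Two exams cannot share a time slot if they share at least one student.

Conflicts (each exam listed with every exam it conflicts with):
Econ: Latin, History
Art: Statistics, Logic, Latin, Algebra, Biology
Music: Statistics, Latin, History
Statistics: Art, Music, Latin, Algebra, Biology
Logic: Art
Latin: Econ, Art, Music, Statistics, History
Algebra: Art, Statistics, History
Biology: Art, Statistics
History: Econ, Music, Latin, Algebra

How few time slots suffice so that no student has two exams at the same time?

3

Econ, Latin, History all conflict with each other, so at least 3 time slots are needed.
3 time slots suffice: time slot 1 → {Logic, Latin, Algebra, Biology}; time slot 2 → {Statistics, History}; time slot 3 → {Econ, Art, Music}. Each listed conflict is separated.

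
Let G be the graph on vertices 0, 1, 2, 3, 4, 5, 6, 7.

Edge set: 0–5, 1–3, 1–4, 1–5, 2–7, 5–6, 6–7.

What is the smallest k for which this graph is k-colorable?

1 and 5 are adjacent, so at least 2 colors are needed.
2 colors suffice: 0=red, 1=red, 2=red, 3=blue, 4=blue, 5=blue, 6=red, 7=blue. Each edge has distinct colors on its endpoints.

2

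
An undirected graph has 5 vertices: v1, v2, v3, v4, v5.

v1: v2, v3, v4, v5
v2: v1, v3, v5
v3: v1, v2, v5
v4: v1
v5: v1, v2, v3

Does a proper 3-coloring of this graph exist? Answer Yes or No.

v1, v2, v3, v5 form a clique, so at least 4 colors are needed.
So 3 colors are not enough.

No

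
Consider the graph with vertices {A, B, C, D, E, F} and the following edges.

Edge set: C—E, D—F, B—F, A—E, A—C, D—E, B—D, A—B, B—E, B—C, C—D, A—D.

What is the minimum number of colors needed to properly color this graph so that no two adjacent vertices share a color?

A, B, C, D, E form a clique, so at least 5 colors are needed.
One proper 5-coloring: A=green, B=blue, C=purple, D=red, E=yellow, F=green. Every edge joins two different colors.

5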